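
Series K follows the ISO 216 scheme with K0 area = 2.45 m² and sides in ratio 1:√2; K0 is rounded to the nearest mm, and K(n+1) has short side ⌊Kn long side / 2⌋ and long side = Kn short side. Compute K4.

Let K0's short side be w mm. w · w√2 = 2.45 m² = 2,450,000 mm², so w ≈ 1316.2 mm and w√2 ≈ 1861.4 mm → K0 = 1316 × 1861 mm.
K1: ⌊1861/2⌋ × 1316 = 930 × 1316 mm
K2: ⌊1316/2⌋ × 930 = 658 × 930 mm
K3: ⌊930/2⌋ × 658 = 465 × 658 mm
K4: ⌊658/2⌋ × 465 = 329 × 465 mm

329 × 465 mm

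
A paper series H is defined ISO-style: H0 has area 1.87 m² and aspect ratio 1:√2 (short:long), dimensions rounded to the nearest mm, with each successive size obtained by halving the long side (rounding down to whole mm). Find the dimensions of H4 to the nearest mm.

Let H0's short side be w mm. w · w√2 = 1.87 m² = 1,870,000 mm², so w ≈ 1149.9 mm and w√2 ≈ 1626.2 mm → H0 = 1150 × 1626 mm.
H1: ⌊1626/2⌋ × 1150 = 813 × 1150 mm
H2: ⌊1150/2⌋ × 813 = 575 × 813 mm
H3: ⌊813/2⌋ × 575 = 406 × 575 mm
H4: ⌊575/2⌋ × 406 = 287 × 406 mm

287 × 406 mm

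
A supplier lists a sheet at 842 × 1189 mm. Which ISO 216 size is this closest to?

Aspect ratio 1189/842 ≈ 1.412 — close to the ISO √2 ≈ 1.414.
In the A-series (A0 area = 1 m²): A0 = 841 × 1189 mm.
Off by 1 mm total — nearest standard size.

A0 (841 × 1189 mm)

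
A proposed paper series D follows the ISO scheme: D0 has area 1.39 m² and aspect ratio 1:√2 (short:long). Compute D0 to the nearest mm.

Let the short side be w mm. Then w · w√2 = 1.39 m² = 1,390,000 mm².
w² = 1,390,000/√2, so w ≈ 991.4 mm; long side = w√2 ≈ 1402.1 mm.

991 × 1402 mm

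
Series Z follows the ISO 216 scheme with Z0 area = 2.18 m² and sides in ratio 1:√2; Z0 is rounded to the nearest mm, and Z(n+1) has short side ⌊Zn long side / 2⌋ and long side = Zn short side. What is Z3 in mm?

439 × 621 mm

Let Z0's short side be w mm. w · w√2 = 2.18 m² = 2,180,000 mm², so w ≈ 1241.6 mm and w√2 ≈ 1755.8 mm → Z0 = 1242 × 1756 mm.
Z1: ⌊1756/2⌋ × 1242 = 878 × 1242 mm
Z2: ⌊1242/2⌋ × 878 = 621 × 878 mm
Z3: ⌊878/2⌋ × 621 = 439 × 621 mm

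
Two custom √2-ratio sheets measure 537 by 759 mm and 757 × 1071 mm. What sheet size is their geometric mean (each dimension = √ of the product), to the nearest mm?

Short side: √(537 · 757) = √406509 ≈ 637.6 → 638 mm
Long side: √(759 · 1071) = √812889 ≈ 901.6 → 902 mm

638 × 902 mm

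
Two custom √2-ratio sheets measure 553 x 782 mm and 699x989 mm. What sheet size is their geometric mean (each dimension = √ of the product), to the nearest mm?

622 × 879 mm

Short side: √(553 · 699) = √386547 ≈ 621.7 → 622 mm
Long side: √(782 · 989) = √773398 ≈ 879.4 → 879 mm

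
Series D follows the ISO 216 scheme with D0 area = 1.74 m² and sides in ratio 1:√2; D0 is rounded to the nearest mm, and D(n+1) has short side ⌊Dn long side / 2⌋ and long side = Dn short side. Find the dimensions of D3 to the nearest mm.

Let D0's short side be w mm. w · w√2 = 1.74 m² = 1,740,000 mm², so w ≈ 1109.2 mm and w√2 ≈ 1568.7 mm → D0 = 1109 × 1569 mm.
D1: ⌊1569/2⌋ × 1109 = 784 × 1109 mm
D2: ⌊1109/2⌋ × 784 = 554 × 784 mm
D3: ⌊784/2⌋ × 554 = 392 × 554 mm

392 × 554 mm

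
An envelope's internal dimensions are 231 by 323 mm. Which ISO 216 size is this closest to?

Aspect ratio 323/231 ≈ 1.398 (ISO target is √2 ≈ 1.414).
In the C-series (envelope sizes, between A and B): C4 = 229 × 324 mm.
Off by 3 mm total — nearest standard size.

C4 (229 × 324 mm)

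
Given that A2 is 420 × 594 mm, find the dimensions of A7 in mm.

A3: ⌊594/2⌋ × 420 = 297 × 420 mm
A4: ⌊420/2⌋ × 297 = 210 × 297 mm
A5: ⌊297/2⌋ × 210 = 148 × 210 mm
A6: ⌊210/2⌋ × 148 = 105 × 148 mm
A7: ⌊148/2⌋ × 105 = 74 × 105 mm

74 × 105 mm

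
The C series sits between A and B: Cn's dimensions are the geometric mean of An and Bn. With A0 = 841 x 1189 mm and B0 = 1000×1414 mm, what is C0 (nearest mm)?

917 × 1297 mm

Short side: √(841 · 1000) = √841000 ≈ 917.1 → 917 mm
Long side: √(1189 · 1414) = √1681246 ≈ 1296.6 → 1297 mm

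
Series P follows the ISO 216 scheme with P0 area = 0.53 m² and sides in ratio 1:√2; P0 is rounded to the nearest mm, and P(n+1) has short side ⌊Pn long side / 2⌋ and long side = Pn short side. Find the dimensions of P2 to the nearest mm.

Let P0's short side be w mm. w · w√2 = 0.53 m² = 530,000 mm², so w ≈ 612.2 mm and w√2 ≈ 865.8 mm → P0 = 612 × 866 mm.
P1: ⌊866/2⌋ × 612 = 433 × 612 mm
P2: ⌊612/2⌋ × 433 = 306 × 433 mm

306 × 433 mm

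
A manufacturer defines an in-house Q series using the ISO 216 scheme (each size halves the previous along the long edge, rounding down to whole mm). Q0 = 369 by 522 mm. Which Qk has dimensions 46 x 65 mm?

Q0: 369 × 522 mm
Q1: 261 × 369 mm
Q2: 184 × 261 mm
Q3: 130 × 184 mm
Q4: 92 × 130 mm
Q5: 65 × 92 mm
Q6: 46 × 65 mm
Q7: 32 × 46 mm
→ matches Q6.

Q6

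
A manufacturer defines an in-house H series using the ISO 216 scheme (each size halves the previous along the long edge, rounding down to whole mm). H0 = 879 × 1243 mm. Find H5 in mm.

155 × 219 mm

H1: ⌊1243/2⌋ × 879 = 621 × 879 mm
H2: ⌊879/2⌋ × 621 = 439 × 621 mm
H3: ⌊621/2⌋ × 439 = 310 × 439 mm
H4: ⌊439/2⌋ × 310 = 219 × 310 mm
H5: ⌊310/2⌋ × 219 = 155 × 219 mm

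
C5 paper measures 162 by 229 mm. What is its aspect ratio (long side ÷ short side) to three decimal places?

229 / 162 = 1.414
Matches √2 ≈ 1.414 — the ISO 216 defining ratio.

1.414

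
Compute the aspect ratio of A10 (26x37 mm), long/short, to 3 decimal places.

1.423

37 / 26 = 1.423
ISO 216 targets √2 ≈ 1.414; the +0.009 deviation is from mm rounding.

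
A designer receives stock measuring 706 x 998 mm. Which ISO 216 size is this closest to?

B1 (707 × 1000 mm)

Aspect ratio 998/706 ≈ 1.414 — close to the ISO √2 ≈ 1.414.
In the B-series (B0 = 1000 × 1414 mm): B1 = 707 × 1000 mm.
Off by 3 mm total — nearest standard size.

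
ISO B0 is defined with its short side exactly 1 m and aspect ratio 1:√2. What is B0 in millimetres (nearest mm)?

Short side = 1000 mm; long side = 1000√2 ≈ 1414.2 mm.

1000 × 1414 mm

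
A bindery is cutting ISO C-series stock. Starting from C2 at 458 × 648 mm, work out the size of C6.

114 × 162 mm

C3: ⌊648/2⌋ × 458 = 324 × 458 mm
C4: ⌊458/2⌋ × 324 = 229 × 324 mm
C5: ⌊324/2⌋ × 229 = 162 × 229 mm
C6: ⌊229/2⌋ × 162 = 114 × 162 mm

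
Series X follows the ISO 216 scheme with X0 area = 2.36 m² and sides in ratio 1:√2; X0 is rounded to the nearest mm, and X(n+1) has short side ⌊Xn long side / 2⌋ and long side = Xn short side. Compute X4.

Let X0's short side be w mm. w · w√2 = 2.36 m² = 2,360,000 mm², so w ≈ 1291.8 mm and w√2 ≈ 1826.9 mm → X0 = 1292 × 1827 mm.
X1: ⌊1827/2⌋ × 1292 = 913 × 1292 mm
X2: ⌊1292/2⌋ × 913 = 646 × 913 mm
X3: ⌊913/2⌋ × 646 = 456 × 646 mm
X4: ⌊646/2⌋ × 456 = 323 × 456 mm

323 × 456 mm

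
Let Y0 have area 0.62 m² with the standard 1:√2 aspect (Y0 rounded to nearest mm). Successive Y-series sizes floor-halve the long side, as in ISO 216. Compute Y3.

Let Y0's short side be w mm. w · w√2 = 0.62 m² = 620,000 mm², so w ≈ 662.1 mm and w√2 ≈ 936.4 mm → Y0 = 662 × 936 mm.
Y1: ⌊936/2⌋ × 662 = 468 × 662 mm
Y2: ⌊662/2⌋ × 468 = 331 × 468 mm
Y3: ⌊468/2⌋ × 331 = 234 × 331 mm

234 × 331 mm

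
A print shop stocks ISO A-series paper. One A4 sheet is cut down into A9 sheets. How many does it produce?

A4 = 210 × 297 mm; A9 = 37 × 52 mm.
Each halving step doubles the count; 5 steps from A4 to A9.
2^5 = 32.

32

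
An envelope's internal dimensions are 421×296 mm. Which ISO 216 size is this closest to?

Aspect ratio 421/296 ≈ 1.422 — close to the ISO √2 ≈ 1.414.
In the A-series (A0 area = 1 m²): A3 = 297 × 420 mm.
Off by 2 mm total — nearest standard size.

A3 (297 × 420 mm)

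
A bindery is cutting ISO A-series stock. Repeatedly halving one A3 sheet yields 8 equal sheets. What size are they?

8 = 2^3, so 3 halving steps.
A3 → A4 → … → A6 after 3 steps.

A6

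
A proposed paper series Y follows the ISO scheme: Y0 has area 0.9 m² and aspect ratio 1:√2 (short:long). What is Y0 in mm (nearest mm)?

Let the short side be w mm. Then w · w√2 = 0.9 m² = 900,000 mm².
w² = 900,000/√2, so w ≈ 797.7 mm; long side = w√2 ≈ 1128.2 mm.

798 × 1128 mm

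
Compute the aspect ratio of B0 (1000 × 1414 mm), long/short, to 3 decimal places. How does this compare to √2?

1.414

1414 / 1000 = 1.414
Matches √2 ≈ 1.414 — the ISO 216 defining ratio.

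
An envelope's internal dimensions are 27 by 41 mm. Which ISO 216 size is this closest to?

Aspect ratio 41/27 ≈ 1.519 (ISO target is √2 ≈ 1.414).
In the C-series (envelope sizes, between A and B): C10 = 28 × 40 mm.
Off by 2 mm total — nearest standard size.

C10 (28 × 40 mm)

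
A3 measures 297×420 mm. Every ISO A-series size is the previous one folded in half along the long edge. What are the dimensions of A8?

52 × 74 mm

A4: ⌊420/2⌋ × 297 = 210 × 297 mm
A5: ⌊297/2⌋ × 210 = 148 × 210 mm
A6: ⌊210/2⌋ × 148 = 105 × 148 mm
A7: ⌊148/2⌋ × 105 = 74 × 105 mm
A8: ⌊105/2⌋ × 74 = 52 × 74 mm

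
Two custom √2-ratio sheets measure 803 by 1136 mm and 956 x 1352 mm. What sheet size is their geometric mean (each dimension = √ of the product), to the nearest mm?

Short side: √(803 · 956) = √767668 ≈ 876.2 → 876 mm
Long side: √(1136 · 1352) = √1535872 ≈ 1239.3 → 1239 mm

876 × 1239 mm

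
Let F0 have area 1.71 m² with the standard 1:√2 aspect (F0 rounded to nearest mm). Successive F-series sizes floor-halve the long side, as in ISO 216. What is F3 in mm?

Let F0's short side be w mm. w · w√2 = 1.71 m² = 1,710,000 mm², so w ≈ 1099.6 mm and w√2 ≈ 1555.1 mm → F0 = 1100 × 1555 mm.
F1: ⌊1555/2⌋ × 1100 = 777 × 1100 mm
F2: ⌊1100/2⌋ × 777 = 550 × 777 mm
F3: ⌊777/2⌋ × 550 = 388 × 550 mm

388 × 550 mm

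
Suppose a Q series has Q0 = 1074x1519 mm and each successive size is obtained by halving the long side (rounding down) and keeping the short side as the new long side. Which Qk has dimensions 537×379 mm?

Q3

Q0: 1074 × 1519 mm
Q1: 759 × 1074 mm
Q2: 537 × 759 mm
Q3: 379 × 537 mm
Q4: 268 × 379 mm
→ matches Q3.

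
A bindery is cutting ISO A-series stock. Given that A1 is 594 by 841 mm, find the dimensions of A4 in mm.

A2: ⌊841/2⌋ × 594 = 420 × 594 mm
A3: ⌊594/2⌋ × 420 = 297 × 420 mm
A4: ⌊420/2⌋ × 297 = 210 × 297 mm

210 × 297 mm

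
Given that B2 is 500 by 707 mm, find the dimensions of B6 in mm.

125 × 176 mm

B3: ⌊707/2⌋ × 500 = 353 × 500 mm
B4: ⌊500/2⌋ × 353 = 250 × 353 mm
B5: ⌊353/2⌋ × 250 = 176 × 250 mm
B6: ⌊250/2⌋ × 176 = 125 × 176 mm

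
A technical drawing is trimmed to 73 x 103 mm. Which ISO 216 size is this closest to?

A7 (74 × 105 mm)

Aspect ratio 103/73 ≈ 1.411 — close to the ISO √2 ≈ 1.414.
In the A-series (A0 area = 1 m²): A7 = 74 × 105 mm.
Off by 3 mm total — nearest standard size.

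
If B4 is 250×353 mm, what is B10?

31 × 44 mm

B5: ⌊353/2⌋ × 250 = 176 × 250 mm
B6: ⌊250/2⌋ × 176 = 125 × 176 mm
B7: ⌊176/2⌋ × 125 = 88 × 125 mm
B8: ⌊125/2⌋ × 88 = 62 × 88 mm
B9: ⌊88/2⌋ × 62 = 44 × 62 mm
B10: ⌊62/2⌋ × 44 = 31 × 44 mm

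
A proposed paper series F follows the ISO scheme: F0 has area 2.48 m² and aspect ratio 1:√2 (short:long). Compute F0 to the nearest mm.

1324 × 1873 mm

Let the short side be w mm. Then w · w√2 = 2.48 m² = 2,480,000 mm².
w² = 2,480,000/√2, so w ≈ 1324.2 mm; long side = w√2 ≈ 1872.8 mm.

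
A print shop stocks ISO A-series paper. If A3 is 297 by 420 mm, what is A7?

74 × 105 mm

A4: ⌊420/2⌋ × 297 = 210 × 297 mm
A5: ⌊297/2⌋ × 210 = 148 × 210 mm
A6: ⌊210/2⌋ × 148 = 105 × 148 mm
A7: ⌊148/2⌋ × 105 = 74 × 105 mm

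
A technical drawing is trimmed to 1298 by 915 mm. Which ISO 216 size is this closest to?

Aspect ratio 1298/915 ≈ 1.419 — close to the ISO √2 ≈ 1.414.
In the C-series (envelope sizes, between A and B): C0 = 917 × 1297 mm.
Off by 3 mm total — nearest standard size.

C0 (917 × 1297 mm)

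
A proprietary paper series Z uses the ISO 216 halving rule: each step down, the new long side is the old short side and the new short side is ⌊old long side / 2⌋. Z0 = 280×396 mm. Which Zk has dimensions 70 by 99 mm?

Z0: 280 × 396 mm
Z1: 198 × 280 mm
Z2: 140 × 198 mm
Z3: 99 × 140 mm
Z4: 70 × 99 mm
Z5: 49 × 70 mm
→ matches Z4.

Z4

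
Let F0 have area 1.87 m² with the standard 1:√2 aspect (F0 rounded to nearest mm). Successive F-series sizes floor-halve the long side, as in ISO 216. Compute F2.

575 × 813 mm

Let F0's short side be w mm. w · w√2 = 1.87 m² = 1,870,000 mm², so w ≈ 1149.9 mm and w√2 ≈ 1626.2 mm → F0 = 1150 × 1626 mm.
F1: ⌊1626/2⌋ × 1150 = 813 × 1150 mm
F2: ⌊1150/2⌋ × 813 = 575 × 813 mm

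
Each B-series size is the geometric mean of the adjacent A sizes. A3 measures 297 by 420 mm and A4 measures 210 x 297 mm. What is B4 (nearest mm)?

250 × 353 mm

Short side: √(297 · 210) = √62370 ≈ 249.7 → 250 mm
Long side: √(420 · 297) = √124740 ≈ 353.2 → 353 mm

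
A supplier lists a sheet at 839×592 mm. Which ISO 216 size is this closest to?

A1 (594 × 841 mm)

Aspect ratio 839/592 ≈ 1.417 — close to the ISO √2 ≈ 1.414.
In the A-series (A0 area = 1 m²): A1 = 594 × 841 mm.
Off by 4 mm total — nearest standard size.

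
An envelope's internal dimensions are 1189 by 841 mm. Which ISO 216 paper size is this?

Aspect ratio 1189/841 ≈ 1.414 — close to the ISO √2 ≈ 1.414.
In the A-series (A0 area = 1 m²): A0 = 841 × 1189 mm.

A0 (841 × 1189 mm)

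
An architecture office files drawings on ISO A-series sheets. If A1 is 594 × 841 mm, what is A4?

210 × 297 mm

A2: ⌊841/2⌋ × 594 = 420 × 594 mm
A3: ⌊594/2⌋ × 420 = 297 × 420 mm
A4: ⌊420/2⌋ × 297 = 210 × 297 mm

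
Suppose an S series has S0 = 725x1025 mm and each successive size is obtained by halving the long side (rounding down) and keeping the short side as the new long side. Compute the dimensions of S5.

128 × 181 mm

S1: ⌊1025/2⌋ × 725 = 512 × 725 mm
S2: ⌊725/2⌋ × 512 = 362 × 512 mm
S3: ⌊512/2⌋ × 362 = 256 × 362 mm
S4: ⌊362/2⌋ × 256 = 181 × 256 mm
S5: ⌊256/2⌋ × 181 = 128 × 181 mm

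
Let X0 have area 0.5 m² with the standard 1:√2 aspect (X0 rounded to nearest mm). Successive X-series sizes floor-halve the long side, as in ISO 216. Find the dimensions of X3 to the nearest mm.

Let X0's short side be w mm. w · w√2 = 0.5 m² = 500,000 mm², so w ≈ 594.6 mm and w√2 ≈ 840.9 mm → X0 = 595 × 841 mm.
X1: ⌊841/2⌋ × 595 = 420 × 595 mm
X2: ⌊595/2⌋ × 420 = 297 × 420 mm
X3: ⌊420/2⌋ × 297 = 210 × 297 mm

210 × 297 mm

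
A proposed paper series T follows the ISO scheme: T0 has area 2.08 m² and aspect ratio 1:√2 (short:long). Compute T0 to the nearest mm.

1213 × 1715 mm

Let the short side be w mm. Then w · w√2 = 2.08 m² = 2,080,000 mm².
w² = 2,080,000/√2, so w ≈ 1212.8 mm; long side = w√2 ≈ 1715.1 mm.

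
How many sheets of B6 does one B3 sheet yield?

8

Each ISO step halves the sheet: 1 × B3 → 2 × B4 → 4 × B5 → 8 × B6
From B3 to B6 is 3 halving steps: 2^3 = 8.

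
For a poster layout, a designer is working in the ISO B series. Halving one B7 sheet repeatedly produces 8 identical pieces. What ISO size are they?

B10

8 = 2^3, so 3 halving steps.
B7 → B8 → … → B10 after 3 steps.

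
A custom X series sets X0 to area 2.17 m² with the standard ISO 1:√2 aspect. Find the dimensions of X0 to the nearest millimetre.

1239 × 1752 mm

Let the short side be w mm. Then w · w√2 = 2.17 m² = 2,170,000 mm².
w² = 2,170,000/√2, so w ≈ 1238.7 mm; long side = w√2 ≈ 1751.8 mm.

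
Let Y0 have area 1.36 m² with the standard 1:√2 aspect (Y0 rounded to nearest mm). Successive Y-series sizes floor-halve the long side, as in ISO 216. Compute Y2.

Let Y0's short side be w mm. w · w√2 = 1.36 m² = 1,360,000 mm², so w ≈ 980.6 mm and w√2 ≈ 1386.8 mm → Y0 = 981 × 1387 mm.
Y1: ⌊1387/2⌋ × 981 = 693 × 981 mm
Y2: ⌊981/2⌋ × 693 = 490 × 693 mm

490 × 693 mm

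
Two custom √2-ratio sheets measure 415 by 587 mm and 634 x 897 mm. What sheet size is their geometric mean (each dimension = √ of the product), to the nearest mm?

Short side: √(415 · 634) = √263110 ≈ 512.9 → 513 mm
Long side: √(587 · 897) = √526539 ≈ 725.6 → 726 mm

513 × 726 mm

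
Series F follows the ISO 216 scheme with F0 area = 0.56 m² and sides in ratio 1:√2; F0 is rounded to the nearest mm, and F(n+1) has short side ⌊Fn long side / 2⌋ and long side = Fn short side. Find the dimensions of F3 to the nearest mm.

Let F0's short side be w mm. w · w√2 = 0.56 m² = 560,000 mm², so w ≈ 629.3 mm and w√2 ≈ 889.9 mm → F0 = 629 × 890 mm.
F1: ⌊890/2⌋ × 629 = 445 × 629 mm
F2: ⌊629/2⌋ × 445 = 314 × 445 mm
F3: ⌊445/2⌋ × 314 = 222 × 314 mm

222 × 314 mm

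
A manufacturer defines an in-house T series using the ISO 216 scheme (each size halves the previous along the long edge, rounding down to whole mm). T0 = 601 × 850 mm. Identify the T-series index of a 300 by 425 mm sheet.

T0: 601 × 850 mm
T1: 425 × 601 mm
T2: 300 × 425 mm
T3: 212 × 300 mm
→ matches T2.

T2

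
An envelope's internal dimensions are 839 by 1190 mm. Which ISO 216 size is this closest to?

A0 (841 × 1189 mm)

Aspect ratio 1190/839 ≈ 1.418 — close to the ISO √2 ≈ 1.414.
In the A-series (A0 area = 1 m²): A0 = 841 × 1189 mm.
Off by 3 mm total — nearest standard size.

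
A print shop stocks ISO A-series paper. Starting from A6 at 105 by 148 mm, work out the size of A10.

26 × 37 mm

A7: ⌊148/2⌋ × 105 = 74 × 105 mm
A8: ⌊105/2⌋ × 74 = 52 × 74 mm
A9: ⌊74/2⌋ × 52 = 37 × 52 mm
A10: ⌊52/2⌋ × 37 = 26 × 37 mm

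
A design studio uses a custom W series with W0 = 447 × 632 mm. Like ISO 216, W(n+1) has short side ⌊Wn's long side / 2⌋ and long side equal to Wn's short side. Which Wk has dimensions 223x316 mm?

W2

W0: 447 × 632 mm
W1: 316 × 447 mm
W2: 223 × 316 mm
W3: 158 × 223 mm
→ matches W2.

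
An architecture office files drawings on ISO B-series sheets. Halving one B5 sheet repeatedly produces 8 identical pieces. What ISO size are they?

8 = 2^3, so 3 halving steps.
B5 → B6 → … → B8 after 3 steps.

B8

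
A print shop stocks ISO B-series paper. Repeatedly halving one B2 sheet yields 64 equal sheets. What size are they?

B8

64 = 2^6, so 6 halving steps.
B2 → B3 → … → B8 after 6 steps.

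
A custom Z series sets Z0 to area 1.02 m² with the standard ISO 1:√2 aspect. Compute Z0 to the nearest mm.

849 × 1201 mm

Let the short side be w mm. Then w · w√2 = 1.02 m² = 1,020,000 mm².
w² = 1,020,000/√2, so w ≈ 849.3 mm; long side = w√2 ≈ 1201.0 mm.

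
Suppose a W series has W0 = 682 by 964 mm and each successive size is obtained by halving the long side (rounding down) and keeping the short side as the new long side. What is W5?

W1: ⌊964/2⌋ × 682 = 482 × 682 mm
W2: ⌊682/2⌋ × 482 = 341 × 482 mm
W3: ⌊482/2⌋ × 341 = 241 × 341 mm
W4: ⌊341/2⌋ × 241 = 170 × 241 mm
W5: ⌊241/2⌋ × 170 = 120 × 170 mm

120 × 170 mm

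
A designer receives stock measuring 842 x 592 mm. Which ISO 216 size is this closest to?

A1 (594 × 841 mm)

Aspect ratio 842/592 ≈ 1.422 — close to the ISO √2 ≈ 1.414.
In the A-series (A0 area = 1 m²): A1 = 594 × 841 mm.
Off by 3 mm total — nearest standard size.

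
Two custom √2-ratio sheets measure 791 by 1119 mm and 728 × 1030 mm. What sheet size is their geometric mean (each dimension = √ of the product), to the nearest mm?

Short side: √(791 · 728) = √575848 ≈ 758.8 → 759 mm
Long side: √(1119 · 1030) = √1152570 ≈ 1073.6 → 1074 mm

759 × 1074 mm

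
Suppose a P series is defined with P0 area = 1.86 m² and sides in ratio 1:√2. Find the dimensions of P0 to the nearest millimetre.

Let the short side be w mm. Then w · w√2 = 1.86 m² = 1,860,000 mm².
w² = 1,860,000/√2, so w ≈ 1146.8 mm; long side = w√2 ≈ 1621.9 mm.

1147 × 1622 mm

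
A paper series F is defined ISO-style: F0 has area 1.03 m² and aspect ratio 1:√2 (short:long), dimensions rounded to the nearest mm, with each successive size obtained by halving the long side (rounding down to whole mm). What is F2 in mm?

Let F0's short side be w mm. w · w√2 = 1.03 m² = 1,030,000 mm², so w ≈ 853.4 mm and w√2 ≈ 1206.9 mm → F0 = 853 × 1207 mm.
F1: ⌊1207/2⌋ × 853 = 603 × 853 mm
F2: ⌊853/2⌋ × 603 = 426 × 603 mm

426 × 603 mm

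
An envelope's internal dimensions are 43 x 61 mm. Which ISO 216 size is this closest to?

B9 (44 × 62 mm)

Aspect ratio 61/43 ≈ 1.419 — close to the ISO √2 ≈ 1.414.
In the B-series (B0 = 1000 × 1414 mm): B9 = 44 × 62 mm.
Off by 2 mm total — nearest standard size.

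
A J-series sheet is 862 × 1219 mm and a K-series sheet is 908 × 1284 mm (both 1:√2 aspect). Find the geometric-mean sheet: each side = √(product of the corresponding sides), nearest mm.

Short side: √(862 · 908) = √782696 ≈ 884.7 → 885 mm
Long side: √(1219 · 1284) = √1565196 ≈ 1251.1 → 1251 mm

885 × 1251 mm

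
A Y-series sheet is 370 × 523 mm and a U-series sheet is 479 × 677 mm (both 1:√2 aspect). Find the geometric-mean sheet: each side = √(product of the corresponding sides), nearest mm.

421 × 595 mm

Short side: √(370 · 479) = √177230 ≈ 421.0 → 421 mm
Long side: √(523 · 677) = √354071 ≈ 595.0 → 595 mm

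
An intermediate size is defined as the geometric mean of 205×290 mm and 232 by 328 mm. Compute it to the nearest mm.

Short side: √(205 · 232) = √47560 ≈ 218.1 → 218 mm
Long side: √(290 · 328) = √95120 ≈ 308.4 → 308 mm

218 × 308 mm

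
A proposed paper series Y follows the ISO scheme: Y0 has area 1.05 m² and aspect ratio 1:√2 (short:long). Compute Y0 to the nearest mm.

Let the short side be w mm. Then w · w√2 = 1.05 m² = 1,050,000 mm².
w² = 1,050,000/√2, so w ≈ 861.7 mm; long side = w√2 ≈ 1218.6 mm.

862 × 1219 mm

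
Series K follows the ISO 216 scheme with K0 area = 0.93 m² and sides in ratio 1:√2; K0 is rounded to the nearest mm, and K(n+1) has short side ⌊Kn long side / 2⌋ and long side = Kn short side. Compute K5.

143 × 202 mm

Let K0's short side be w mm. w · w√2 = 0.93 m² = 930,000 mm², so w ≈ 810.9 mm and w√2 ≈ 1146.8 mm → K0 = 811 × 1147 mm.
K1: ⌊1147/2⌋ × 811 = 573 × 811 mm
K2: ⌊811/2⌋ × 573 = 405 × 573 mm
K3: ⌊573/2⌋ × 405 = 286 × 405 mm
K4: ⌊405/2⌋ × 286 = 202 × 286 mm
K5: ⌊286/2⌋ × 202 = 143 × 202 mm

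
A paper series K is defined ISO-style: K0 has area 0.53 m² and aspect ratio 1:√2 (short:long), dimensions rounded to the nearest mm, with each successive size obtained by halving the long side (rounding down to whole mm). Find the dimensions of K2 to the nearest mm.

Let K0's short side be w mm. w · w√2 = 0.53 m² = 530,000 mm², so w ≈ 612.2 mm and w√2 ≈ 865.8 mm → K0 = 612 × 866 mm.
K1: ⌊866/2⌋ × 612 = 433 × 612 mm
K2: ⌊612/2⌋ × 433 = 306 × 433 mm

306 × 433 mm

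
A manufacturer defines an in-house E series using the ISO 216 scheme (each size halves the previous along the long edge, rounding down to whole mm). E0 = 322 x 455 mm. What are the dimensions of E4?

E1: ⌊455/2⌋ × 322 = 227 × 322 mm
E2: ⌊322/2⌋ × 227 = 161 × 227 mm
E3: ⌊227/2⌋ × 161 = 113 × 161 mm
E4: ⌊161/2⌋ × 113 = 80 × 113 mm

80 × 113 mm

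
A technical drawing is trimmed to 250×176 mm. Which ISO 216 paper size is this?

B5 (176 × 250 mm)

Aspect ratio 250/176 ≈ 1.420 — close to the ISO √2 ≈ 1.414.
In the B-series (B0 = 1000 × 1414 mm): B5 = 176 × 250 mm.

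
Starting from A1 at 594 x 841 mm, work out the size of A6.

A2: ⌊841/2⌋ × 594 = 420 × 594 mm
A3: ⌊594/2⌋ × 420 = 297 × 420 mm
A4: ⌊420/2⌋ × 297 = 210 × 297 mm
A5: ⌊297/2⌋ × 210 = 148 × 210 mm
A6: ⌊210/2⌋ × 148 = 105 × 148 mm

105 × 148 mm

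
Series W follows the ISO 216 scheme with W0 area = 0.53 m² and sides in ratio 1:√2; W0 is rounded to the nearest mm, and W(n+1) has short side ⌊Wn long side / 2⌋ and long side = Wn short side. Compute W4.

153 × 216 mm

Let W0's short side be w mm. w · w√2 = 0.53 m² = 530,000 mm², so w ≈ 612.2 mm and w√2 ≈ 865.8 mm → W0 = 612 × 866 mm.
W1: ⌊866/2⌋ × 612 = 433 × 612 mm
W2: ⌊612/2⌋ × 433 = 306 × 433 mm
W3: ⌊433/2⌋ × 306 = 216 × 306 mm
W4: ⌊306/2⌋ × 216 = 153 × 216 mm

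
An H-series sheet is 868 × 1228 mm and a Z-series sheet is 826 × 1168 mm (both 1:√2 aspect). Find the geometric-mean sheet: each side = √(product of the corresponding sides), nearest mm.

847 × 1198 mm

Short side: √(868 · 826) = √716968 ≈ 846.7 → 847 mm
Long side: √(1228 · 1168) = √1434304 ≈ 1197.6 → 1198 mm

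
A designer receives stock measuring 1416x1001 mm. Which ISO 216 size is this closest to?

Aspect ratio 1416/1001 ≈ 1.415 — close to the ISO √2 ≈ 1.414.
In the B-series (B0 = 1000 × 1414 mm): B0 = 1000 × 1414 mm.
Off by 3 mm total — nearest standard size.

B0 (1000 × 1414 mm)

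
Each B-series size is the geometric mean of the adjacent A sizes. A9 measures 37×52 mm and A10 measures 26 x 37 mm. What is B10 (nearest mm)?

31 × 44 mm

Short side: √(37 · 26) = √962 ≈ 31.0 → 31 mm
Long side: √(52 · 37) = √1924 ≈ 43.9 → 44 mm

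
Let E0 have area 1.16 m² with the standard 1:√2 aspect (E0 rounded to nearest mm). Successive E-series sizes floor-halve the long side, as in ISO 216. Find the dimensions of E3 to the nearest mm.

Let E0's short side be w mm. w · w√2 = 1.16 m² = 1,160,000 mm², so w ≈ 905.7 mm and w√2 ≈ 1280.8 mm → E0 = 906 × 1281 mm.
E1: ⌊1281/2⌋ × 906 = 640 × 906 mm
E2: ⌊906/2⌋ × 640 = 453 × 640 mm
E3: ⌊640/2⌋ × 453 = 320 × 453 mm

320 × 453 mm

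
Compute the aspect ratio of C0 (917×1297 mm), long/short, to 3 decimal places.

1297 / 917 = 1.414
Matches √2 ≈ 1.414 — the ISO 216 defining ratio.

1.414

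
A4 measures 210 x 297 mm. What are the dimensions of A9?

37 × 52 mm

A5: ⌊297/2⌋ × 210 = 148 × 210 mm
A6: ⌊210/2⌋ × 148 = 105 × 148 mm
A7: ⌊148/2⌋ × 105 = 74 × 105 mm
A8: ⌊105/2⌋ × 74 = 52 × 74 mm
A9: ⌊74/2⌋ × 52 = 37 × 52 mm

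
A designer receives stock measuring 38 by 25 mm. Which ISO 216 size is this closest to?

A10 (26 × 37 mm)

Aspect ratio 38/25 ≈ 1.520 (ISO target is √2 ≈ 1.414).
In the A-series (A0 area = 1 m²): A10 = 26 × 37 mm.
Off by 2 mm total — nearest standard size.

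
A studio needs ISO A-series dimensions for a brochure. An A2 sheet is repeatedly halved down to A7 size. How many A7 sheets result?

32

Each ISO step halves the sheet: 1 × A2 → 2 × A3 → 4 × A4 → 8 × A5 → …
From A2 to A7 is 5 halving steps: 2^5 = 32.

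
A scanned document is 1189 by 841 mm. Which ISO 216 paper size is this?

A0 (841 × 1189 mm)

Aspect ratio 1189/841 ≈ 1.414 — close to the ISO √2 ≈ 1.414.
In the A-series (A0 area = 1 m²): A0 = 841 × 1189 mm.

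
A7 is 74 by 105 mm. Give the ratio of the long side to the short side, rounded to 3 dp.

1.419

105 / 74 = 1.419
ISO 216 targets √2 ≈ 1.414; the +0.005 deviation is from mm rounding.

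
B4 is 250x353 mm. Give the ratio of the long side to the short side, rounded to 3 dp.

353 / 250 = 1.412
ISO 216 targets √2 ≈ 1.414; the -0.002 deviation is from mm rounding.

1.412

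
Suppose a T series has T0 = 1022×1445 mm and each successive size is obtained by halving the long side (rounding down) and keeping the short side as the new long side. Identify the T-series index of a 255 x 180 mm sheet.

T0: 1022 × 1445 mm
T1: 722 × 1022 mm
T2: 511 × 722 mm
T3: 361 × 511 mm
T4: 255 × 361 mm
T5: 180 × 255 mm
T6: 127 × 180 mm
→ matches T5.

T5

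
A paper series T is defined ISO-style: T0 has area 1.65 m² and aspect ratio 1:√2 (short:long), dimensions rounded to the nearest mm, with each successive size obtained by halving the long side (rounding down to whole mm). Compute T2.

Let T0's short side be w mm. w · w√2 = 1.65 m² = 1,650,000 mm², so w ≈ 1080.2 mm and w√2 ≈ 1527.6 mm → T0 = 1080 × 1528 mm.
T1: ⌊1528/2⌋ × 1080 = 764 × 1080 mm
T2: ⌊1080/2⌋ × 764 = 540 × 764 mm

540 × 764 mm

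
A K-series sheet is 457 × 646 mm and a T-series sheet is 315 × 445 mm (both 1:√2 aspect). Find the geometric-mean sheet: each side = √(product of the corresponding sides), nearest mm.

Short side: √(457 · 315) = √143955 ≈ 379.4 → 379 mm
Long side: √(646 · 445) = √287470 ≈ 536.2 → 536 mm

379 × 536 mm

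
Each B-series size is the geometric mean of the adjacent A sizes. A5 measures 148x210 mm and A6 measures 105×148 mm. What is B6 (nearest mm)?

Short side: √(148 · 105) = √15540 ≈ 124.7 → 125 mm
Long side: √(210 · 148) = √31080 ≈ 176.3 → 176 mm

125 × 176 mm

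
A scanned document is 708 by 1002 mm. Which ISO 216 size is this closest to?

B1 (707 × 1000 mm)

Aspect ratio 1002/708 ≈ 1.415 — close to the ISO √2 ≈ 1.414.
In the B-series (B0 = 1000 × 1414 mm): B1 = 707 × 1000 mm.
Off by 3 mm total — nearest standard size.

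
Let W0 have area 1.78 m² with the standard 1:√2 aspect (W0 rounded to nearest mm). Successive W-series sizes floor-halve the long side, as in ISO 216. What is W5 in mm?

Let W0's short side be w mm. w · w√2 = 1.78 m² = 1,780,000 mm², so w ≈ 1121.9 mm and w√2 ≈ 1586.6 mm → W0 = 1122 × 1587 mm.
W1: ⌊1587/2⌋ × 1122 = 793 × 1122 mm
W2: ⌊1122/2⌋ × 793 = 561 × 793 mm
W3: ⌊793/2⌋ × 561 = 396 × 561 mm
W4: ⌊561/2⌋ × 396 = 280 × 396 mm
W5: ⌊396/2⌋ × 280 = 198 × 280 mm

198 × 280 mm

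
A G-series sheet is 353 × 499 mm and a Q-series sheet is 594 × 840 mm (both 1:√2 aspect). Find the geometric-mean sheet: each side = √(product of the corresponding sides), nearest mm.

458 × 647 mm

Short side: √(353 · 594) = √209682 ≈ 457.9 → 458 mm
Long side: √(499 · 840) = √419160 ≈ 647.4 → 647 mm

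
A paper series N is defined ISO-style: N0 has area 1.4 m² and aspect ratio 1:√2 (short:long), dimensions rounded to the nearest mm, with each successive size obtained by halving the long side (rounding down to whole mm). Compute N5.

175 × 248 mm

Let N0's short side be w mm. w · w√2 = 1.4 m² = 1,400,000 mm², so w ≈ 995.0 mm and w√2 ≈ 1407.1 mm → N0 = 995 × 1407 mm.
N1: ⌊1407/2⌋ × 995 = 703 × 995 mm
N2: ⌊995/2⌋ × 703 = 497 × 703 mm
N3: ⌊703/2⌋ × 497 = 351 × 497 mm
N4: ⌊497/2⌋ × 351 = 248 × 351 mm
N5: ⌊351/2⌋ × 248 = 175 × 248 mm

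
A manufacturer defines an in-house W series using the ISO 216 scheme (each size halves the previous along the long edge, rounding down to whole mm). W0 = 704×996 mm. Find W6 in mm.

88 × 124 mm

W1: ⌊996/2⌋ × 704 = 498 × 704 mm
W2: ⌊704/2⌋ × 498 = 352 × 498 mm
W3: ⌊498/2⌋ × 352 = 249 × 352 mm
W4: ⌊352/2⌋ × 249 = 176 × 249 mm
W5: ⌊249/2⌋ × 176 = 124 × 176 mm
W6: ⌊176/2⌋ × 124 = 88 × 124 mm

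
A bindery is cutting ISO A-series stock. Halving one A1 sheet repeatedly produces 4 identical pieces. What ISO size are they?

A3

4 = 2^2, so 2 halving steps.
A1 → A2 → … → A3 after 2 steps.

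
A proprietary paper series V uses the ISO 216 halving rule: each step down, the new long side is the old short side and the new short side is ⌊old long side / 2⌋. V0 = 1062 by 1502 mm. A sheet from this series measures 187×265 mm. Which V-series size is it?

V5

V0: 1062 × 1502 mm
V1: 751 × 1062 mm
V2: 531 × 751 mm
V3: 375 × 531 mm
V4: 265 × 375 mm
V5: 187 × 265 mm
V6: 132 × 187 mm
→ matches V5.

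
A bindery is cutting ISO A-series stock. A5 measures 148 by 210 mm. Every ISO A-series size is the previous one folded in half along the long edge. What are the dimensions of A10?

A6: ⌊210/2⌋ × 148 = 105 × 148 mm
A7: ⌊148/2⌋ × 105 = 74 × 105 mm
A8: ⌊105/2⌋ × 74 = 52 × 74 mm
A9: ⌊74/2⌋ × 52 = 37 × 52 mm
A10: ⌊52/2⌋ × 37 = 26 × 37 mm

26 × 37 mm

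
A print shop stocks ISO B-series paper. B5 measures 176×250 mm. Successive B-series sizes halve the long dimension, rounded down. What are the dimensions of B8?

62 × 88 mm

B6: ⌊250/2⌋ × 176 = 125 × 176 mm
B7: ⌊176/2⌋ × 125 = 88 × 125 mm
B8: ⌊125/2⌋ × 88 = 62 × 88 mm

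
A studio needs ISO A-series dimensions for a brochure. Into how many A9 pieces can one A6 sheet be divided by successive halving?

8

Each ISO step halves the sheet: 1 × A6 → 2 × A7 → 4 × A8 → 8 × A9
From A6 to A9 is 3 halving steps: 2^3 = 8.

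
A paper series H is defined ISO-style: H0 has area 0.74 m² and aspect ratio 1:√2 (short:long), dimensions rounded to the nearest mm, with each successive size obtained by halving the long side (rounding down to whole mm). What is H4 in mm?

180 × 255 mm

Let H0's short side be w mm. w · w√2 = 0.74 m² = 740,000 mm², so w ≈ 723.4 mm and w√2 ≈ 1023.0 mm → H0 = 723 × 1023 mm.
H1: ⌊1023/2⌋ × 723 = 511 × 723 mm
H2: ⌊723/2⌋ × 511 = 361 × 511 mm
H3: ⌊511/2⌋ × 361 = 255 × 361 mm
H4: ⌊361/2⌋ × 255 = 180 × 255 mm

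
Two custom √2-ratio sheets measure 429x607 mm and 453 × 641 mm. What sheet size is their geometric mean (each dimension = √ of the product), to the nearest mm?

Short side: √(429 · 453) = √194337 ≈ 440.8 → 441 mm
Long side: √(607 · 641) = √389087 ≈ 623.8 → 624 mm

441 × 624 mm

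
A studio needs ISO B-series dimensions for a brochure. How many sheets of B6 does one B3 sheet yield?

B3 = 353 × 500 mm; B6 = 125 × 176 mm.
Each halving step doubles the count; 3 steps from B3 to B6.
2^3 = 8.

8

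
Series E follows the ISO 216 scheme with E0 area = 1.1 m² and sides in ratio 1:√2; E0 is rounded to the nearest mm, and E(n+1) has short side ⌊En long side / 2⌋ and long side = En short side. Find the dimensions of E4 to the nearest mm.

220 × 311 mm

Let E0's short side be w mm. w · w√2 = 1.1 m² = 1,100,000 mm², so w ≈ 881.9 mm and w√2 ≈ 1247.3 mm → E0 = 882 × 1247 mm.
E1: ⌊1247/2⌋ × 882 = 623 × 882 mm
E2: ⌊882/2⌋ × 623 = 441 × 623 mm
E3: ⌊623/2⌋ × 441 = 311 × 441 mm
E4: ⌊441/2⌋ × 311 = 220 × 311 mm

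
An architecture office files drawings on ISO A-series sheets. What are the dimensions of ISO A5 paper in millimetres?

A0 = 841 × 1189 mm (A0 has area 1 m², aspect 1:√2).
A1: ⌊1189/2⌋ × 841 = 594 × 841 mm
A2: ⌊841/2⌋ × 594 = 420 × 594 mm
A3: ⌊594/2⌋ × 420 = 297 × 420 mm
A4: ⌊420/2⌋ × 297 = 210 × 297 mm
A5: ⌊297/2⌋ × 210 = 148 × 210 mm

148 × 210 mm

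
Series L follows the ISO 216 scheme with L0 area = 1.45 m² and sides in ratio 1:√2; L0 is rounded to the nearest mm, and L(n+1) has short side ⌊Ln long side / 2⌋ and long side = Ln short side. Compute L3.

Let L0's short side be w mm. w · w√2 = 1.45 m² = 1,450,000 mm², so w ≈ 1012.6 mm and w√2 ≈ 1432.0 mm → L0 = 1013 × 1432 mm.
L1: ⌊1432/2⌋ × 1013 = 716 × 1013 mm
L2: ⌊1013/2⌋ × 716 = 506 × 716 mm
L3: ⌊716/2⌋ × 506 = 358 × 506 mm

358 × 506 mm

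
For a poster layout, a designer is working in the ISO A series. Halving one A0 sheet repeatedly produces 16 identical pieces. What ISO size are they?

16 = 2^4, so 4 halving steps.
A0 → A1 → … → A4 after 4 steps.

A4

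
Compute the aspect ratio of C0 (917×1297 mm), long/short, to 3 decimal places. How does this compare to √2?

1.414

1297 / 917 = 1.414
Matches √2 ≈ 1.414 — the ISO 216 defining ratio.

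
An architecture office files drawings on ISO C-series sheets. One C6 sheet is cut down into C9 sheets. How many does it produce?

C6 = 114 × 162 mm; C9 = 40 × 57 mm.
Each halving step doubles the count; 3 steps from C6 to C9.
2^3 = 8.

8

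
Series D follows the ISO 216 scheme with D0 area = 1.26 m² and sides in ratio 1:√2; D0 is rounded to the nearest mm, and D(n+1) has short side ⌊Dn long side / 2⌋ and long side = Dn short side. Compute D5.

Let D0's short side be w mm. w · w√2 = 1.26 m² = 1,260,000 mm², so w ≈ 943.9 mm and w√2 ≈ 1334.9 mm → D0 = 944 × 1335 mm.
D1: ⌊1335/2⌋ × 944 = 667 × 944 mm
D2: ⌊944/2⌋ × 667 = 472 × 667 mm
D3: ⌊667/2⌋ × 472 = 333 × 472 mm
D4: ⌊472/2⌋ × 333 = 236 × 333 mm
D5: ⌊333/2⌋ × 236 = 166 × 236 mm

166 × 236 mm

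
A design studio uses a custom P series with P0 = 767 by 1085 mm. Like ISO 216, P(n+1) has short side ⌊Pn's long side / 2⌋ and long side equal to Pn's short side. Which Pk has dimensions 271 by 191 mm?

P4

P0: 767 × 1085 mm
P1: 542 × 767 mm
P2: 383 × 542 mm
P3: 271 × 383 mm
P4: 191 × 271 mm
P5: 135 × 191 mm
→ matches P4.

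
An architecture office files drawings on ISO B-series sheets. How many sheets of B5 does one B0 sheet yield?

32

Each ISO step halves the sheet: 1 × B0 → 2 × B1 → 4 × B2 → 8 × B3 → …
From B0 to B5 is 5 halving steps: 2^5 = 32.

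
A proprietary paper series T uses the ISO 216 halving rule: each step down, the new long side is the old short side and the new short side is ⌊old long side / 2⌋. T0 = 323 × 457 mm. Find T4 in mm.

80 × 114 mm

T1: ⌊457/2⌋ × 323 = 228 × 323 mm
T2: ⌊323/2⌋ × 228 = 161 × 228 mm
T3: ⌊228/2⌋ × 161 = 114 × 161 mm
T4: ⌊161/2⌋ × 114 = 80 × 114 mm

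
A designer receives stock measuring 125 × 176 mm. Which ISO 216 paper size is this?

Aspect ratio 176/125 ≈ 1.408 — close to the ISO √2 ≈ 1.414.
In the B-series (B0 = 1000 × 1414 mm): B6 = 125 × 176 mm.

B6 (125 × 176 mm)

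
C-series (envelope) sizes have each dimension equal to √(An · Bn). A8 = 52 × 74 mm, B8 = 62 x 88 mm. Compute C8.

57 × 81 mm

Short side: √(52 · 62) = √3224 ≈ 56.8 → 57 mm
Long side: √(74 · 88) = √6512 ≈ 80.7 → 81 mm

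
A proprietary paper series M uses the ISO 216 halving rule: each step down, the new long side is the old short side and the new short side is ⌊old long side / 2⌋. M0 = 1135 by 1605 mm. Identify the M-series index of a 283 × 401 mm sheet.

M0: 1135 × 1605 mm
M1: 802 × 1135 mm
M2: 567 × 802 mm
M3: 401 × 567 mm
M4: 283 × 401 mm
M5: 200 × 283 mm
→ matches M4.

M4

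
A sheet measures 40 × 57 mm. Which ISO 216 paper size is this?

C9 (40 × 57 mm)

Aspect ratio 57/40 ≈ 1.425 — close to the ISO √2 ≈ 1.414.
In the C-series (envelope sizes, between A and B): C9 = 40 × 57 mm.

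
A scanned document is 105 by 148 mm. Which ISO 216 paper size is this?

A6 (105 × 148 mm)

Aspect ratio 148/105 ≈ 1.410 — close to the ISO √2 ≈ 1.414.
In the A-series (A0 area = 1 m²): A6 = 105 × 148 mm.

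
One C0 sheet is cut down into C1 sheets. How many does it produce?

Each ISO step halves the sheet: 1 × C0 → 2 × C1
From C0 to C1 is 1 halving step: 2^1 = 2.

2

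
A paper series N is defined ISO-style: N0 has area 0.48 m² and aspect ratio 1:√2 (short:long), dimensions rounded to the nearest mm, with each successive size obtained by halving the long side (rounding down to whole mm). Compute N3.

206 × 291 mm

Let N0's short side be w mm. w · w√2 = 0.48 m² = 480,000 mm², so w ≈ 582.6 mm and w√2 ≈ 823.9 mm → N0 = 583 × 824 mm.
N1: ⌊824/2⌋ × 583 = 412 × 583 mm
N2: ⌊583/2⌋ × 412 = 291 × 412 mm
N3: ⌊412/2⌋ × 291 = 206 × 291 mm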